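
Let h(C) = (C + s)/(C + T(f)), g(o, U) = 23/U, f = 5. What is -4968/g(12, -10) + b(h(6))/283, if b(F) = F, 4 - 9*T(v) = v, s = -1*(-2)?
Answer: 32397912/14999 ≈ 2160.0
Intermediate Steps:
s = 2
T(v) = 4/9 - v/9
h(C) = (2 + C)/(-⅑ + C) (h(C) = (C + 2)/(C + (4/9 - ⅑*5)) = (2 + C)/(C + (4/9 - 5/9)) = (2 + C)/(C - ⅑) = (2 + C)/(-⅑ + C))
-4968/g(12, -10) + b(h(6))/283 = -4968/(23/(-10)) + (9*(2 + 6)/(-1 + 9*6))/283 = -4968/(23*(-⅒)) + (9*8/(-1 + 54))*(1/283) = -4968/(-23/10) + (9*8/53)*(1/283) = -4968*(-10/23) + (9*(1/53)*8)*(1/283) = 2160 + (72/53)*(1/283) = 2160 + 72/14999 = 32397912/14999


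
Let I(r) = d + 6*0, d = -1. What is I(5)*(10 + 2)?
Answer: -12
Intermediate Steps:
I(r) = -1 (I(r) = -1 + 6*0 = -1 + 0 = -1)
I(5)*(10 + 2) = -(10 + 2) = -1*12 = -12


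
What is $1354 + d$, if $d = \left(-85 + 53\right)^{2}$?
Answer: $2378$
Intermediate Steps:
$d = 1024$ ($d = \left(-32\right)^{2} = 1024$)
$1354 + d = 1354 + 1024 = 2378$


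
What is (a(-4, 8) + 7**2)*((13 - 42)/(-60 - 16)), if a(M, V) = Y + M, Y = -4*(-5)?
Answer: 1885/76 ≈ 24.803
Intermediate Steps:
Y = 20
a(M, V) = 20 + M
(a(-4, 8) + 7**2)*((13 - 42)/(-60 - 16)) = ((20 - 4) + 7**2)*((13 - 42)/(-60 - 16)) = (16 + 49)*(-29/(-76)) = 65*(-29*(-1/76)) = 65*(29/76) = 1885/76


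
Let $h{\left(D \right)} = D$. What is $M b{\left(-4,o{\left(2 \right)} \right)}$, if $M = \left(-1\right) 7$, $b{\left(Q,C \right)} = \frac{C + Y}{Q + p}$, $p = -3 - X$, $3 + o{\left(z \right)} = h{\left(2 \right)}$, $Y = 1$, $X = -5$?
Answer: $0$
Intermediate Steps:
$o{\left(z \right)} = -1$ ($o{\left(z \right)} = -3 + 2 = -1$)
$p = 2$ ($p = -3 - -5 = -3 + 5 = 2$)
$b{\left(Q,C \right)} = \frac{1 + C}{2 + Q}$ ($b{\left(Q,C \right)} = \frac{C + 1}{Q + 2} = \frac{1 + C}{2 + Q}$)
$M = -7$
$M b{\left(-4,o{\left(2 \right)} \right)} = - 7 \frac{1 - 1}{2 - 4} = - 7 \frac{1}{-2} \cdot 0 = - 7 \left(\left(- \frac{1}{2}\right) 0\right) = \left(-7\right) 0 = 0$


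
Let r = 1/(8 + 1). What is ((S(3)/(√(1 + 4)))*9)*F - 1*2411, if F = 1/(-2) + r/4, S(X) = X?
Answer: -2411 - 51*√5/20 ≈ -2416.7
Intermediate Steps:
r = ⅑ (r = 1/9 = ⅑ ≈ 0.11111)
F = -17/36 (F = 1/(-2) + (⅑)/4 = 1*(-½) + (⅑)*(¼) = -½ + 1/36 = -17/36 ≈ -0.47222)
((S(3)/(√(1 + 4)))*9)*F - 1*2411 = ((3/(√(1 + 4)))*9)*(-17/36) - 1*2411 = ((3/(√5))*9)*(-17/36) - 2411 = ((3*(√5/5))*9)*(-17/36) - 2411 = ((3*√5/5)*9)*(-17/36) - 2411 = (27*√5/5)*(-17/36) - 2411 = -51*√5/20 - 2411 = -2411 - 51*√5/20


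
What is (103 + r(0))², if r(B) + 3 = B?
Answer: 10000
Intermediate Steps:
r(B) = -3 + B
(103 + r(0))² = (103 + (-3 + 0))² = (103 - 3)² = 100² = 10000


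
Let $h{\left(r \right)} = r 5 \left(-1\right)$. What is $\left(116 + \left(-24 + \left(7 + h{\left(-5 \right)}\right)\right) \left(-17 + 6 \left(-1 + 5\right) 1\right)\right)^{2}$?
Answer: $29584$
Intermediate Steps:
$h{\left(r \right)} = - 5 r$ ($h{\left(r \right)} = r \left(-5\right) = - 5 r$)
$\left(116 + \left(-24 + \left(7 + h{\left(-5 \right)}\right)\right) \left(-17 + 6 \left(-1 + 5\right) 1\right)\right)^{2} = \left(116 + \left(-24 + \left(7 - -25\right)\right) \left(-17 + 6 \left(-1 + 5\right) 1\right)\right)^{2} = \left(116 + \left(-24 + \left(7 + 25\right)\right) \left(-17 + 6 \cdot 4 \cdot 1\right)\right)^{2} = \left(116 + \left(-24 + 32\right) \left(-17 + 24 \cdot 1\right)\right)^{2} = \left(116 + 8 \left(-17 + 24\right)\right)^{2} = \left(116 + 8 \cdot 7\right)^{2} = \left(116 + 56\right)^{2} = 172^{2} = 29584$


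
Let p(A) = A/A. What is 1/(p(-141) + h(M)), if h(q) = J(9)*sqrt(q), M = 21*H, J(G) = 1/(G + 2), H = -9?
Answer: 121/310 - 33*I*sqrt(21)/310 ≈ 0.39032 - 0.48782*I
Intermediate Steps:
p(A) = 1
J(G) = 1/(2 + G)
M = -189 (M = 21*(-9) = -189)
h(q) = sqrt(q)/11 (h(q) = sqrt(q)/(2 + 9) = sqrt(q)/11)
1/(p(-141) + h(M)) = 1/(1 + sqrt(-189)/11) = 1/(1 + (3*I*sqrt(21))/11) = 1/(1 + 3*I*sqrt(21)/11)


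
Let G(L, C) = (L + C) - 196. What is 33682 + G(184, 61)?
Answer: 33731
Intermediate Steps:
G(L, C) = -196 + C + L (G(L, C) = (C + L) - 196 = -196 + C + L)
33682 + G(184, 61) = 33682 + (-196 + 61 + 184) = 33682 + 49 = 33731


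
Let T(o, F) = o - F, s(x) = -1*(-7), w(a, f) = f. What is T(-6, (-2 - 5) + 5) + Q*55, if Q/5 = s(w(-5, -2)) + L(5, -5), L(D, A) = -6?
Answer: 271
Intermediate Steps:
s(x) = 7
Q = 5 (Q = 5*(7 - 6) = 5*1 = 5)
T(-6, (-2 - 5) + 5) + Q*55 = (-6 - ((-2 - 5) + 5)) + 5*55 = (-6 - (-7 + 5)) + 275 = (-6 - 1*(-2)) + 275 = (-6 + 2) + 275 = -4 + 275 = 271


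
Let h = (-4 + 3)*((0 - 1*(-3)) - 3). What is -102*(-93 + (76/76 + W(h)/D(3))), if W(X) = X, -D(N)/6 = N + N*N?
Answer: 9384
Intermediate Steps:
D(N) = -6*N - 6*N**2 (D(N) = -6*(N + N*N) = -6*(N + N**2) = -6*N - 6*N**2)
h = 0 (h = -((0 + 3) - 3) = -(3 - 3) = -1*0 = 0)
-102*(-93 + (76/76 + W(h)/D(3))) = -102*(-93 + (76/76 + 0/((-6*3*(1 + 3))))) = -102*(-93 + (76*(1/76) + 0/((-6*3*4)))) = -102*(-93 + (1 + 0/(-72))) = -102*(-93 + (1 + 0*(-1/72))) = -102*(-93 + (1 + 0)) = -102*(-93 + 1) = -102*(-92) = 9384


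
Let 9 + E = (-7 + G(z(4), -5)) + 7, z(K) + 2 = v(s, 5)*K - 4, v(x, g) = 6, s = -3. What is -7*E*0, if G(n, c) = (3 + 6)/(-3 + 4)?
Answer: 0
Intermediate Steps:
z(K) = -6 + 6*K (z(K) = -2 + (6*K - 4) = -2 + (-4 + 6*K) = -6 + 6*K)
G(n, c) = 9 (G(n, c) = 9/1 = 9*1 = 9)
E = 0 (E = -9 + ((-7 + 9) + 7) = -9 + (2 + 7) = -9 + 9 = 0)
-7*E*0 = -7*0*0 = 0*0 = 0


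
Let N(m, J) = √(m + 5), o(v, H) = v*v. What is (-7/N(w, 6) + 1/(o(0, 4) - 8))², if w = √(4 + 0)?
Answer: 449/64 + √7/4 ≈ 7.6771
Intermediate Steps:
o(v, H) = v²
w = 2 (w = √4 = 2)
N(m, J) = √(5 + m)
(-7/N(w, 6) + 1/(o(0, 4) - 8))² = (-7/√(5 + 2) + 1/(0² - 8))² = (-7*√7/7 + 1/(0 - 8))² = (-√7 + 1/(-8))² = (-√7 - ⅛)² = (-⅛ - √7)²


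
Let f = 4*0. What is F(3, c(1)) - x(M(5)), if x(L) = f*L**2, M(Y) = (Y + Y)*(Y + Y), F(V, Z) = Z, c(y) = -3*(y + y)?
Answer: -6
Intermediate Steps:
c(y) = -6*y
f = 0
M(Y) = 4*Y**2 (M(Y) = (2*Y)*(2*Y) = 4*Y**2)
x(L) = 0 (x(L) = 0*L**2 = 0)
F(3, c(1)) - x(M(5)) = -6*1 - 1*0 = -6 + 0 = -6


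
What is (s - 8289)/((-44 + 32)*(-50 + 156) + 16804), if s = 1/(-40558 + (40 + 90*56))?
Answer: -294077143/551044296 ≈ -0.53367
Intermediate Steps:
s = -1/35478 (s = 1/(-40558 + (40 + 5040)) = 1/(-40558 + 5080) = 1/(-35478) = -1/35478 ≈ -2.8186e-5)
(s - 8289)/((-44 + 32)*(-50 + 156) + 16804) = (-1/35478 - 8289)/((-44 + 32)*(-50 + 156) + 16804) = -294077143/(35478*(-12*106 + 16804)) = -294077143/(35478*(-1272 + 16804)) = -294077143/35478/15532 = -294077143/35478*1/15532 = -294077143/551044296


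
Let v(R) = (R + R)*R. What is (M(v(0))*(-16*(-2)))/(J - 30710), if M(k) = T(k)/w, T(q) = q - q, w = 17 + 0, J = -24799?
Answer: 0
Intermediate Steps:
w = 17
T(q) = 0
v(R) = 2*R² (v(R) = (2*R)*R = 2*R²)
M(k) = 0 (M(k) = 0/17 = 0*(1/17) = 0)
(M(v(0))*(-16*(-2)))/(J - 30710) = (0*(-16*(-2)))/(-24799 - 30710) = (0*32)/(-55509) = 0*(-1/55509) = 0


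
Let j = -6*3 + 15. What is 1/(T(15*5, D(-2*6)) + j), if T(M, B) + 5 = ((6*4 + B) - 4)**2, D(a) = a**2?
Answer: 1/26888 ≈ 3.7191e-5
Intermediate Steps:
j = -3 (j = -18 + 15 = -3)
T(M, B) = -5 + (20 + B)**2 (T(M, B) = -5 + ((6*4 + B) - 4)**2 = -5 + ((24 + B) - 4)**2 = -5 + (20 + B)**2)
1/(T(15*5, D(-2*6)) + j) = 1/((-5 + (20 + (-2*6)**2)**2) - 3) = 1/((-5 + (20 + (-12)**2)**2) - 3) = 1/((-5 + (20 + 144)**2) - 3) = 1/((-5 + 164**2) - 3) = 1/((-5 + 26896) - 3) = 1/(26891 - 3) = 1/26888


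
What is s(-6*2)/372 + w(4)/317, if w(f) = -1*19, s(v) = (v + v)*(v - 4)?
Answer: 9555/9827 ≈ 0.97232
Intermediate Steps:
s(v) = 2*v*(-4 + v) (s(v) = (2*v)*(-4 + v) = 2*v*(-4 + v))
w(f) = -19
s(-6*2)/372 + w(4)/317 = (2*(-6*2)*(-4 - 6*2))/372 - 19/317 = (2*(-12)*(-4 - 12))*(1/372) - 19*1/317 = (2*(-12)*(-16))*(1/372) - 19/317 = 384*(1/372) - 19/317 = 32/31 - 19/317 = 9555/9827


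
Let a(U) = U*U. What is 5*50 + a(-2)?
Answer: 254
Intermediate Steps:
a(U) = U²
5*50 + a(-2) = 5*50 + (-2)² = 250 + 4 = 254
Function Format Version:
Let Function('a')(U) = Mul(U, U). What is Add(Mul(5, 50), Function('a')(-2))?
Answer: 254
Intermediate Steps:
Function('a')(U) = Pow(U, 2)
Add(Mul(5, 50), Function('a')(-2)) = Add(Mul(5, 50), Pow(-2, 2)) = Add(250, 4) = 254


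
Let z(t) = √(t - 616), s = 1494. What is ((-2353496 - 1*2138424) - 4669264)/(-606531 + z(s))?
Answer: 5556542092704/367879853083 + 9161184*√878/367879853083 ≈ 15.105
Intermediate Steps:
z(t) = √(-616 + t)
((-2353496 - 1*2138424) - 4669264)/(-606531 + z(s)) = ((-2353496 - 1*2138424) - 4669264)/(-606531 + √(-616 + 1494)) = ((-2353496 - 2138424) - 4669264)/(-606531 + √878) = (-4491920 - 4669264)/(-606531 + √878) = -9161184/(-606531 + √878)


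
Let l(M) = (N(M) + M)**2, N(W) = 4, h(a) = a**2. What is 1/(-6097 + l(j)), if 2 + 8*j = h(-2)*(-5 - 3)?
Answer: -16/97551 ≈ -0.00016402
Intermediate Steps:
j = -17/4 (j = -1/4 + ((-2)**2*(-5 - 3))/8 = -1/4 + (4*(-8))/8 = -1/4 + (1/8)*(-32) = -1/4 - 4 = -17/4 ≈ -4.2500)
l(M) = (4 + M)**2
1/(-6097 + l(j)) = 1/(-6097 + (4 - 17/4)**2) = 1/(-6097 + (-1/4)**2) = 1/(-6097 + 1/16) = 1/(-97551/16) = -16/97551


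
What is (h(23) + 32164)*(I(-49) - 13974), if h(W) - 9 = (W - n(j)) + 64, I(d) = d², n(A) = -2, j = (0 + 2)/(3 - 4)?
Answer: -373368126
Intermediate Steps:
j = -2 (j = 2/(-1) = 2*(-1) = -2)
h(W) = 75 + W (h(W) = 9 + ((W - 1*(-2)) + 64) = 9 + ((W + 2) + 64) = 9 + ((2 + W) + 64) = 9 + (66 + W) = 75 + W)
(h(23) + 32164)*(I(-49) - 13974) = ((75 + 23) + 32164)*((-49)² - 13974) = (98 + 32164)*(2401 - 13974) = 32262*(-11573) = -373368126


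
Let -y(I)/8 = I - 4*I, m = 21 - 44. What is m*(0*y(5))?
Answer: 0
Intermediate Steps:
m = -23
y(I) = 24*I (y(I) = -8*(I - 4*I) = -(-24)*I = 24*I)
m*(0*y(5)) = -0*24*5 = -0*120 = -23*0 = 0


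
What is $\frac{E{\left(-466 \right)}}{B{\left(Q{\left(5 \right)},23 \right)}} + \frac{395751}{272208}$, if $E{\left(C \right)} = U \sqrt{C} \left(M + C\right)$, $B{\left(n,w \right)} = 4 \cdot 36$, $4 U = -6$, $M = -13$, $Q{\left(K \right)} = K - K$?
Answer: $\frac{2489}{1712} + \frac{479 i \sqrt{466}}{96} \approx 1.4539 + 107.71 i$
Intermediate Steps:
$Q{\left(K \right)} = 0$
$U = - \frac{3}{2}$ ($U = \frac{1}{4} \left(-6\right) = - \frac{3}{2} \approx -1.5$)
$B{\left(n,w \right)} = 144$
$E{\left(C \right)} = - \frac{3 \sqrt{C} \left(-13 + C\right)}{2}$ ($E{\left(C \right)} = - \frac{3 \sqrt{C}}{2} \left(-13 + C\right) = - \frac{3 \sqrt{C} \left(-13 + C\right)}{2}$)
$\frac{E{\left(-466 \right)}}{B{\left(Q{\left(5 \right)},23 \right)}} + \frac{395751}{272208} = \frac{\frac{3}{2} \sqrt{-466} \left(13 - -466\right)}{144} + \frac{395751}{272208} = \frac{3 i \sqrt{466} \left(13 + 466\right)}{2} \cdot \frac{1}{144} + 395751 \cdot \frac{1}{272208} = \frac{3}{2} i \sqrt{466} \cdot 479 \cdot \frac{1}{144} + \frac{2489}{1712} = \frac{1437 i \sqrt{466}}{2} \cdot \frac{1}{144} + \frac{2489}{1712} = \frac{479 i \sqrt{466}}{96} + \frac{2489}{1712} = \frac{2489}{1712} + \frac{479 i \sqrt{466}}{96}$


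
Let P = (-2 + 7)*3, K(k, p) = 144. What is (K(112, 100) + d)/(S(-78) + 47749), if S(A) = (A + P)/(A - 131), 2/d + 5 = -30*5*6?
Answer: 13618231/4515770810 ≈ 0.0030157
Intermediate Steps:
d = -2/905 (d = 2/(-5 - 30*5*6) = 2/(-5 - 150*6) = 2/(-5 - 900) = 2/(-905) = 2*(-1/905) = -2/905 ≈ -0.0022099)
P = 15 (P = 5*3 = 15)
S(A) = (15 + A)/(-131 + A) (S(A) = (A + 15)/(A - 131) = (15 + A)/(-131 + A))
(K(112, 100) + d)/(S(-78) + 47749) = (144 - 2/905)/((15 - 78)/(-131 - 78) + 47749) = 130318/(905*(-63/(-209) + 47749)) = 130318/(905*(-1/209*(-63) + 47749)) = 130318/(905*(63/209 + 47749)) = 130318/(905*(9979604/209)) = (130318/905)*(209/9979604) = 13618231/4515770810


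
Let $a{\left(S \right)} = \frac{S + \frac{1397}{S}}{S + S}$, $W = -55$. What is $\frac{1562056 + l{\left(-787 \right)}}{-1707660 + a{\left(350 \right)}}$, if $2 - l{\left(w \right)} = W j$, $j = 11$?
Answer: $- \frac{382852435000}{418376576103} \approx -0.91509$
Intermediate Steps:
$a{\left(S \right)} = \frac{S + \frac{1397}{S}}{2 S}$
$l{\left(w \right)} = 607$ ($l{\left(w \right)} = 2 - \left(-55\right) 11 = 2 - -605 = 2 + 605 = 607$)
$\frac{1562056 + l{\left(-787 \right)}}{-1707660 + a{\left(350 \right)}} = \frac{1562056 + 607}{-1707660 + \frac{1397 + 350^{2}}{2 \cdot 122500}} = \frac{1562663}{-1707660 + \frac{1}{2} \cdot \frac{1}{122500} \left(1397 + 122500\right)} = \frac{1562663}{-1707660 + \frac{1}{2} \cdot \frac{1}{122500} \cdot 123897} = \frac{1562663}{-1707660 + \frac{123897}{245000}} = \frac{1562663}{- \frac{418376576103}{245000}} = 1562663 \left(- \frac{245000}{418376576103}\right) = - \frac{382852435000}{418376576103}$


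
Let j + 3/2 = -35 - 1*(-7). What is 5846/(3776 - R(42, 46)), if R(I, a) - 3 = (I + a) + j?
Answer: 11692/7429 ≈ 1.5738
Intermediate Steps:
j = -59/2 (j = -3/2 + (-35 - 1*(-7)) = -3/2 + (-35 + 7) = -3/2 - 28 = -59/2 ≈ -29.500)
R(I, a) = -53/2 + I + a (R(I, a) = 3 + ((I + a) - 59/2) = 3 + (-59/2 + I + a) = -53/2 + I + a)
5846/(3776 - R(42, 46)) = 5846/(3776 - (-53/2 + 42 + 46)) = 5846/(3776 - 1*123/2) = 5846/(3776 - 123/2) = 5846/(7429/2) = 5846*(2/7429) = 11692/7429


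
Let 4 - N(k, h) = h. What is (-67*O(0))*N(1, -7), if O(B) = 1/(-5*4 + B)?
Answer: 737/20 ≈ 36.850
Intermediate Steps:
O(B) = 1/(-20 + B)
N(k, h) = 4 - h
(-67*O(0))*N(1, -7) = (-67/(-20 + 0))*(4 - 1*(-7)) = (-67/(-20))*(4 + 7) = -67*(-1/20)*11 = (67/20)*11 = 737/20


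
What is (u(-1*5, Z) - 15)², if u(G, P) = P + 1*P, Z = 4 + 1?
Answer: 25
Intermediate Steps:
Z = 5
u(G, P) = 2*P (u(G, P) = P + P = 2*P)
(u(-1*5, Z) - 15)² = (2*5 - 15)² = (10 - 15)² = (-5)² = 25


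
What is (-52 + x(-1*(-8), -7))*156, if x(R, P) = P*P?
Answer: -468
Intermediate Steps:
x(R, P) = P**2
(-52 + x(-1*(-8), -7))*156 = (-52 + (-7)**2)*156 = (-52 + 49)*156 = -3*156 = -468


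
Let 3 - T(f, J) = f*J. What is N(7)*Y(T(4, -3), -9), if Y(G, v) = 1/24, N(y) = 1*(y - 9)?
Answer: -1/12 ≈ -0.083333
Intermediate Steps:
T(f, J) = 3 - J*f (T(f, J) = 3 - f*J = 3 - J*f)
N(y) = -9 + y (N(y) = 1*(-9 + y) = -9 + y)
Y(G, v) = 1/24
N(7)*Y(T(4, -3), -9) = (-9 + 7)*(1/24) = -2*1/24 = -1/12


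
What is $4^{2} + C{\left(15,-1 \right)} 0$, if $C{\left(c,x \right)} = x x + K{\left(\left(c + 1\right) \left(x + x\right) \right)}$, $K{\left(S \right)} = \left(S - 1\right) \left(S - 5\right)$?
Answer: $16$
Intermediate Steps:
$K{\left(S \right)} = \left(-1 + S\right) \left(-5 + S\right)$
$C{\left(c,x \right)} = 5 + x^{2} - 12 x \left(1 + c\right) + 4 x^{2} \left(1 + c\right)^{2}$ ($C{\left(c,x \right)} = x x + \left(5 + \left(\left(c + 1\right) \left(x + x\right)\right)^{2} - 6 \left(c + 1\right) \left(x + x\right)\right) = x^{2} + \left(5 + \left(\left(1 + c\right) 2 x\right)^{2} - 6 \left(1 + c\right) 2 x\right) = x^{2} + \left(5 + \left(2 x \left(1 + c\right)\right)^{2} - 6 \cdot 2 x \left(1 + c\right)\right) = x^{2} + \left(5 + 4 x^{2} \left(1 + c\right)^{2} - 12 x \left(1 + c\right)\right) = x^{2} + \left(5 - 12 x \left(1 + c\right) + 4 x^{2} \left(1 + c\right)^{2}\right) = 5 + x^{2} - 12 x \left(1 + c\right) + 4 x^{2} \left(1 + c\right)^{2}$)
$4^{2} + C{\left(15,-1 \right)} 0 = 4^{2} + \left(5 + \left(-1\right)^{2} - - 12 \left(1 + 15\right) + 4 \left(-1\right)^{2} \left(1 + 15\right)^{2}\right) 0 = 16 + \left(5 + 1 - \left(-12\right) 16 + 4 \cdot 1 \cdot 16^{2}\right) 0 = 16 + \left(5 + 1 + 192 + 4 \cdot 1 \cdot 256\right) 0 = 16 + \left(5 + 1 + 192 + 1024\right) 0 = 16 + 1222 \cdot 0 = 16 + 0 = 16$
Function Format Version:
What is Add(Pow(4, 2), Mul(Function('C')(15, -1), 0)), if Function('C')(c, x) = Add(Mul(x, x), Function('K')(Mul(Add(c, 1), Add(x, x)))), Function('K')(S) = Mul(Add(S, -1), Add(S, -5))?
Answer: 16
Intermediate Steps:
Function('K')(S) = Mul(Add(-1, S), Add(-5, S))
Function('C')(c, x) = Add(5, Pow(x, 2), Mul(-12, x, Add(1, c)), Mul(4, Pow(x, 2), Pow(Add(1, c), 2))) (Function('C')(c, x) = Add(Mul(x, x), Add(5, Pow(Mul(Add(c, 1), Add(x, x)), 2), Mul(-6, Mul(Add(c, 1), Add(x, x))))) = Add(Pow(x, 2), Add(5, Pow(Mul(Add(1, c), Mul(2, x)), 2), Mul(-6, Mul(Add(1, c), Mul(2, x))))) = Add(Pow(x, 2), Add(5, Pow(Mul(2, x, Add(1, c)), 2), Mul(-6, Mul(2, x, Add(1, c))))) = Add(Pow(x, 2), Add(5, Mul(4, Pow(x, 2), Pow(Add(1, c), 2)), Mul(-12, x, Add(1, c)))) = Add(Pow(x, 2), Add(5, Mul(-12, x, Add(1, c)), Mul(4, Pow(x, 2), Pow(Add(1, c), 2)))) = Add(5, Pow(x, 2), Mul(-12, x, Add(1, c)), Mul(4, Pow(x, 2), Pow(Add(1, c), 2))))
Add(Pow(4, 2), Mul(Function('C')(15, -1), 0)) = Add(Pow(4, 2), Mul(Add(5, Pow(-1, 2), Mul(-12, -1, Add(1, 15)), Mul(4, Pow(-1, 2), Pow(Add(1, 15), 2))), 0)) = Add(16, Mul(Add(5, 1, Mul(-12, -1, 16), Mul(4, 1, Pow(16, 2))), 0)) = Add(16, Mul(Add(5, 1, 192, Mul(4, 1, 256)), 0)) = Add(16, Mul(Add(5, 1, 192, 1024), 0)) = Add(16, Mul(1222, 0)) = Add(16, 0) = 16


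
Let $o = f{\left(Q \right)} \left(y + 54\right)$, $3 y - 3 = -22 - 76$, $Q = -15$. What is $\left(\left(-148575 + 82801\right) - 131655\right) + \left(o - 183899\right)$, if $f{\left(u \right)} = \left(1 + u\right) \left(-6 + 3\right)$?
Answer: $-380390$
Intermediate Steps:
$f{\left(u \right)} = -3 - 3 u$ ($f{\left(u \right)} = \left(1 + u\right) \left(-3\right) = -3 - 3 u$)
$y = - \frac{95}{3}$ ($y = 1 + \frac{-22 - 76}{3} = 1 + \frac{1}{3} \left(-98\right) = 1 - \frac{98}{3} = - \frac{95}{3} \approx -31.667$)
$o = 938$ ($o = \left(-3 - -45\right) \left(- \frac{95}{3} + 54\right) = \left(-3 + 45\right) \frac{67}{3} = 42 \cdot \frac{67}{3} = 938$)
$\left(\left(-148575 + 82801\right) - 131655\right) + \left(o - 183899\right) = \left(\left(-148575 + 82801\right) - 131655\right) + \left(938 - 183899\right) = \left(-65774 - 131655\right) + \left(938 - 183899\right) = -197429 - 182961 = -380390$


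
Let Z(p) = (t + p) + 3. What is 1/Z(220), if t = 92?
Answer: 1/315 ≈ 0.0031746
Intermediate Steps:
Z(p) = 95 + p (Z(p) = (92 + p) + 3 = 95 + p)
1/Z(220) = 1/(95 + 220) = 1/315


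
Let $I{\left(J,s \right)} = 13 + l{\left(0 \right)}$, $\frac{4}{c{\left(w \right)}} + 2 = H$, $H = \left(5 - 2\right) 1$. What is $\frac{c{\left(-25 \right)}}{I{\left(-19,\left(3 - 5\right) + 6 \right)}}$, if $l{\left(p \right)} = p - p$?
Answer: $\frac{4}{13} \approx 0.30769$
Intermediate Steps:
$l{\left(p \right)} = 0$
$H = 3$ ($H = 3 \cdot 1 = 3$)
$c{\left(w \right)} = 4$ ($c{\left(w \right)} = \frac{4}{-2 + 3} = \frac{4}{1} = 4 \cdot 1 = 4$)
$I{\left(J,s \right)} = 13$ ($I{\left(J,s \right)} = 13 + 0 = 13$)
$\frac{c{\left(-25 \right)}}{I{\left(-19,\left(3 - 5\right) + 6 \right)}} = \frac{4}{13}$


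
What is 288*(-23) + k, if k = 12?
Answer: -6612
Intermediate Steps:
288*(-23) + k = 288*(-23) + 12 = -6624 + 12 = -6612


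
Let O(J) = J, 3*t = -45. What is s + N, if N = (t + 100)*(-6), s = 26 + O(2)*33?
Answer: -418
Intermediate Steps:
t = -15 (t = (1/3)*(-45) = -15)
s = 92 (s = 26 + 2*33 = 26 + 66 = 92)
N = -510 (N = (-15 + 100)*(-6) = 85*(-6) = -510)
s + N = 92 - 510 = -418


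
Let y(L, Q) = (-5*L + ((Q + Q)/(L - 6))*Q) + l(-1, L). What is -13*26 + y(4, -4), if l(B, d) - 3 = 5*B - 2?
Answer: -378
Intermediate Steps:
l(B, d) = 1 + 5*B (l(B, d) = 3 + (5*B - 2) = 3 + (-2 + 5*B) = 1 + 5*B)
y(L, Q) = -4 - 5*L + 2*Q²/(-6 + L) (y(L, Q) = (-5*L + ((Q + Q)/(L - 6))*Q) + (1 + 5*(-1)) = (-5*L + ((2*Q)/(-6 + L))*Q) + (1 - 5) = (-5*L + (2*Q/(-6 + L))*Q) - 4 = (-5*L + 2*Q²/(-6 + L)) - 4 = -4 - 5*L + 2*Q²/(-6 + L))
-13*26 + y(4, -4) = -13*26 + (24 - 5*4² + 2*(-4)² + 26*4)/(-6 + 4) = -338 + (24 - 5*16 + 2*16 + 104)/(-2) = -338 - (24 - 80 + 32 + 104)/2 = -338 - ½*80 = -338 - 40 = -378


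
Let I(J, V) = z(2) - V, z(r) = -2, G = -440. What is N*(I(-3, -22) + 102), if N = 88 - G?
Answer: 64416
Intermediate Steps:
I(J, V) = -2 - V
N = 528 (N = 88 - 1*(-440) = 88 + 440 = 528)
N*(I(-3, -22) + 102) = 528*((-2 - 1*(-22)) + 102) = 528*((-2 + 22) + 102) = 528*(20 + 102) = 528*122 = 64416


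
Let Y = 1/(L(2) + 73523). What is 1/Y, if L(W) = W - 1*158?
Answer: 73367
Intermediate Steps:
L(W) = -158 + W (L(W) = W - 158 = -158 + W)
Y = 1/73367 (Y = 1/((-158 + 2) + 73523) = 1/(-156 + 73523) = 1/73367 ≈ 1.3630e-5)
1/Y = 1/(1/73367) = 73367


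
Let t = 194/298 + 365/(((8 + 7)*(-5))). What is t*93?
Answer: -292082/745 ≈ -392.06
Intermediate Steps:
t = -9422/2235 (t = 194*(1/298) + 365/((15*(-5))) = 97/149 + 365/(-75) = 97/149 + 365*(-1/75) = 97/149 - 73/15 = -9422/2235 ≈ -4.2157)
t*93 = -9422/2235*93 = -292082/745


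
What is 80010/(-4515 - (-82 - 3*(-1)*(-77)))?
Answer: -40005/2101 ≈ -19.041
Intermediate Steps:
80010/(-4515 - (-82 - 3*(-1)*(-77))) = 80010/(-4515 - (-82 + 3*(-77))) = 80010/(-4515 - (-82 - 231)) = 80010/(-4515 - 1*(-313)) = 80010/(-4515 + 313) = 80010/(-4202) = 80010*(-1/4202) = -40005/2101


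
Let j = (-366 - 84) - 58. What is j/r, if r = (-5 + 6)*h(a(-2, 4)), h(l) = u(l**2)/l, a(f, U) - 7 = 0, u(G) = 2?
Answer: -1778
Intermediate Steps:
a(f, U) = 7 (a(f, U) = 7 + 0 = 7)
h(l) = 2/l
r = 2/7 (r = (-5 + 6)*(2/7) = 1*(2*(1/7)) = 1*(2/7) = 2/7 ≈ 0.28571)
j = -508 (j = -450 - 58 = -508)
j/r = -508/2/7 = -508*7/2 = -1778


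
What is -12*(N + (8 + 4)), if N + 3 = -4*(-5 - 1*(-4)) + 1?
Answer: -168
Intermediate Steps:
N = 2 (N = -3 + (-4*(-5 - 1*(-4)) + 1) = -3 + (-4*(-5 + 4) + 1) = -3 + (-4*(-1) + 1) = -3 + (4 + 1) = -3 + 5 = 2)
-12*(N + (8 + 4)) = -12*(2 + (8 + 4)) = -12*(2 + 12) = -12*14 = -168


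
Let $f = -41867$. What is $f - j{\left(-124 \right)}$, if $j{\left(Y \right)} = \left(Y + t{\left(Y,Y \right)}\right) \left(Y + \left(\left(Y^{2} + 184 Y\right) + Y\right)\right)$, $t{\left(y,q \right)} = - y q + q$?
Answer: $-120159179$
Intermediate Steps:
$t{\left(y,q \right)} = q - q y$ ($t{\left(y,q \right)} = - q y + q = q - q y$)
$j{\left(Y \right)} = \left(Y + Y \left(1 - Y\right)\right) \left(Y^{2} + 186 Y\right)$ ($j{\left(Y \right)} = \left(Y + Y \left(1 - Y\right)\right) \left(Y + \left(\left(Y^{2} + 184 Y\right) + Y\right)\right) = \left(Y + Y \left(1 - Y\right)\right) \left(Y + \left(Y^{2} + 185 Y\right)\right) = \left(Y + Y \left(1 - Y\right)\right) \left(Y^{2} + 186 Y\right)$)
$f - j{\left(-124 \right)} = -41867 - \left(-124\right)^{2} \left(372 - \left(-124\right)^{2} - -22816\right) = -41867 - 15376 \left(372 - 15376 + 22816\right) = -41867 - 15376 \cdot 7812 = -41867 - 120117312 = -120159179$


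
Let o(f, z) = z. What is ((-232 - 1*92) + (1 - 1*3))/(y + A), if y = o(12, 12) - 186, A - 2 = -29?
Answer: 326/201 ≈ 1.6219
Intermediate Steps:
A = -27 (A = 2 - 29 = -27)
y = -174 (y = 12 - 186 = -174)
((-232 - 1*92) + (1 - 1*3))/(y + A) = ((-232 - 1*92) + (1 - 1*3))/(-174 - 27) = ((-232 - 92) + (1 - 3))/(-201) = (-324 - 2)*(-1/201) = -326*(-1/201) = 326/201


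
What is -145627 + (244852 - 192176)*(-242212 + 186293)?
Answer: -2945734871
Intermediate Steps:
-145627 + (244852 - 192176)*(-242212 + 186293) = -145627 + 52676*(-55919) = -145627 - 2945589244 = -2945734871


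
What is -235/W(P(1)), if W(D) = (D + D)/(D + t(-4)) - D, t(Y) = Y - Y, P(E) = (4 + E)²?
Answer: 235/23 ≈ 10.217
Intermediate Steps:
t(Y) = 0
W(D) = 2 - D (W(D) = (D + D)/(D + 0) - D = (2*D)/D - D = 2 - D)
-235/W(P(1)) = -235/(2 - (4 + 1)²) = -235/(2 - 1*5²) = -235/(2 - 1*25) = -235/(2 - 25) = -235/(-23) = -235*(-1/23) = 235/23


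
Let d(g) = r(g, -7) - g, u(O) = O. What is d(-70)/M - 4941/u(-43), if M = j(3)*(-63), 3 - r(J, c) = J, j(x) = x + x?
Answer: 1861549/16254 ≈ 114.53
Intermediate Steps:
j(x) = 2*x
r(J, c) = 3 - J
M = -378 (M = (2*3)*(-63) = 6*(-63) = -378)
d(g) = 3 - 2*g (d(g) = (3 - g) - g = 3 - 2*g)
d(-70)/M - 4941/u(-43) = (3 - 2*(-70))/(-378) - 4941/(-43) = (3 + 140)*(-1/378) - 4941*(-1/43) = 143*(-1/378) + 4941/43 = -143/378 + 4941/43 = 1861549/16254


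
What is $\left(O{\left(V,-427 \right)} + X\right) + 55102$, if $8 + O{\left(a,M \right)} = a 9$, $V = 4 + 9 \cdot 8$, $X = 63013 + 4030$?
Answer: $122821$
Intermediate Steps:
$X = 67043$
$V = 76$ ($V = 4 + 72 = 76$)
$O{\left(a,M \right)} = -8 + 9 a$ ($O{\left(a,M \right)} = -8 + a 9 = -8 + 9 a$)
$\left(O{\left(V,-427 \right)} + X\right) + 55102 = \left(\left(-8 + 9 \cdot 76\right) + 67043\right) + 55102 = \left(\left(-8 + 684\right) + 67043\right) + 55102 = \left(676 + 67043\right) + 55102 = 67719 + 55102 = 122821$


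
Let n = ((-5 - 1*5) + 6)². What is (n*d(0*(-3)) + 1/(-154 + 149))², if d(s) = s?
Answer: 1/25 ≈ 0.040000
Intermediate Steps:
n = 16 (n = ((-5 - 5) + 6)² = (-10 + 6)² = (-4)² = 16)
(n*d(0*(-3)) + 1/(-154 + 149))² = (16*(0*(-3)) + 1/(-154 + 149))² = (16*0 + 1/(-5))² = (0 - ⅕)² = (-⅕)² = 1/25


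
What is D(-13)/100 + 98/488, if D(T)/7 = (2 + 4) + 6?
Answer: 6349/6100 ≈ 1.0408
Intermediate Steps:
D(T) = 84 (D(T) = 7*((2 + 4) + 6) = 7*(6 + 6) = 7*12 = 84)
D(-13)/100 + 98/488 = 84/100 + 98/488 = 84*(1/100) + 98*(1/488) = 21/25 + 49/244 = 6349/6100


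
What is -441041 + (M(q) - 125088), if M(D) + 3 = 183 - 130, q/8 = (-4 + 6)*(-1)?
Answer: -566079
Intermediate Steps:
q = -16 (q = 8*((-4 + 6)*(-1)) = 8*(2*(-1)) = 8*(-2) = -16)
M(D) = 50 (M(D) = -3 + (183 - 130) = -3 + 53 = 50)
-441041 + (M(q) - 125088) = -441041 + (50 - 125088) = -441041 - 125038 = -566079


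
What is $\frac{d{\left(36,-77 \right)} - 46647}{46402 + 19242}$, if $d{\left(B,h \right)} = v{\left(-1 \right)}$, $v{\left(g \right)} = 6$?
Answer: $- \frac{46641}{65644} \approx -0.71051$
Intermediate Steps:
$d{\left(B,h \right)} = 6$
$\frac{d{\left(36,-77 \right)} - 46647}{46402 + 19242} = \frac{6 - 46647}{46402 + 19242} = - \frac{46641}{65644}$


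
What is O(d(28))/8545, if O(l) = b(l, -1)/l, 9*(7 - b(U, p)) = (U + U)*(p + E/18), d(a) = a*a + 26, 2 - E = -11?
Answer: 19/2307150 ≈ 8.2353e-6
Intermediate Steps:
E = 13 (E = 2 - 1*(-11) = 2 + 11 = 13)
d(a) = 26 + a**2 (d(a) = a**2 + 26 = 26 + a**2)
b(U, p) = 7 - 2*U*(13/18 + p)/9 (b(U, p) = 7 - (U + U)*(p + 13/18)/9 = 7 - 2*U*(p + 13*(1/18))/9 = 7 - 2*U*(p + 13/18)/9 = 7 - 2*U*(13/18 + p)/9)
O(l) = (7 + 5*l/81)/l (O(l) = (7 - 13*l/81 - 2/9*l*(-1))/l = (7 - 13*l/81 + 2*l/9)/l = (7 + 5*l/81)/l)
O(d(28))/8545 = (5/81 + 7/(26 + 28**2))/8545 = (5/81 + 7/(26 + 784))*(1/8545) = (5/81 + 7/810)*(1/8545) = (19/270)*(1/8545) = 19/2307150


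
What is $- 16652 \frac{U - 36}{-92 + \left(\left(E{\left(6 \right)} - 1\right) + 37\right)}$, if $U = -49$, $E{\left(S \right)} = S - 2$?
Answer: $- \frac{353855}{13} \approx -27220.0$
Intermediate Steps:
$E{\left(S \right)} = -2 + S$ ($E{\left(S \right)} = S - 2 = -2 + S$)
$- 16652 \frac{U - 36}{-92 + \left(\left(E{\left(6 \right)} - 1\right) + 37\right)} = - 16652 \frac{-49 - 36}{-92 + \left(\left(\left(-2 + 6\right) - 1\right) + 37\right)} = - 16652 \left(- \frac{85}{-92 + \left(\left(4 - 1\right) + 37\right)}\right) = - 16652 \left(- \frac{85}{-92 + \left(3 + 37\right)}\right) = - 16652 \left(- \frac{85}{-92 + 40}\right) = - 16652 \left(- \frac{85}{-52}\right) = - 16652 \left(\left(-85\right) \left(- \frac{1}{52}\right)\right) = \left(-16652\right) \frac{85}{52} = - \frac{353855}{13}$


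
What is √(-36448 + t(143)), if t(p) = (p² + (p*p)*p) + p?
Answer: √2908351 ≈ 1705.4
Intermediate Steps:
t(p) = p + p² + p³ (t(p) = (p² + p²*p) + p = (p² + p³) + p = p + p² + p³)
√(-36448 + t(143)) = √(-36448 + 143*(1 + 143 + 143²)) = √(-36448 + 143*(1 + 143 + 20449)) = √(-36448 + 143*20593) = √(-36448 + 2944799) = √2908351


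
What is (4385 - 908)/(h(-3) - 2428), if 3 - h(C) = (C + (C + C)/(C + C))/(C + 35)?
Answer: -18544/12933 ≈ -1.4339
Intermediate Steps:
h(C) = 3 - (1 + C)/(35 + C) (h(C) = 3 - (C + (C + C)/(C + C))/(C + 35) = 3 - (C + (2*C)/((2*C)))/(35 + C) = 3 - (C + (2*C)*(1/(2*C)))/(35 + C) = 3 - (C + 1)/(35 + C) = 3 - (1 + C)/(35 + C))
(4385 - 908)/(h(-3) - 2428) = (4385 - 908)/(2*(52 - 3)/(35 - 3) - 2428) = 3477/(2*49/32 - 2428) = 3477/(2*(1/32)*49 - 2428) = 3477/(49/16 - 2428) = 3477/(-38799/16) = 3477*(-16/38799) = -18544/12933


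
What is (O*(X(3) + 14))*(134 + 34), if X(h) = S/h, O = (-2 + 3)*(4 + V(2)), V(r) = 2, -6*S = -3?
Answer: 14280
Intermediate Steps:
S = ½ (S = -⅙*(-3) = ½ ≈ 0.50000)
O = 6 (O = (-2 + 3)*(4 + 2) = 1*6 = 6)
X(h) = 1/(2*h)
(O*(X(3) + 14))*(134 + 34) = (6*((½)/3 + 14))*(134 + 34) = (6*((½)*(⅓) + 14))*168 = (6*(⅙ + 14))*168 = (6*(85/6))*168 = 85*168 = 14280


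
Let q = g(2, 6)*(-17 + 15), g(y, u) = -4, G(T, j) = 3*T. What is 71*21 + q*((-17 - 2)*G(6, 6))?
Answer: -1245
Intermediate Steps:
q = 8 (q = -4*(-17 + 15) = -4*(-2) = 8)
71*21 + q*((-17 - 2)*G(6, 6)) = 71*21 + 8*((-17 - 2)*(3*6)) = 1491 + 8*(-19*18) = 1491 + 8*(-342) = 1491 - 2736 = -1245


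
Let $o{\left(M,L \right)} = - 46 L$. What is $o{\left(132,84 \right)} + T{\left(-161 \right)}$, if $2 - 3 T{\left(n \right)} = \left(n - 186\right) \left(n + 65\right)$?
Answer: $- \frac{44902}{3} \approx -14967.0$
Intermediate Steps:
$T{\left(n \right)} = \frac{2}{3} - \frac{\left(-186 + n\right) \left(65 + n\right)}{3}$ ($T{\left(n \right)} = \frac{2}{3} - \frac{\left(n - 186\right) \left(n + 65\right)}{3} = \frac{2}{3} - \frac{\left(-186 + n\right) \left(65 + n\right)}{3}$)
$o{\left(132,84 \right)} + T{\left(-161 \right)} = \left(-46\right) 84 + \left(\frac{12092}{3} - \frac{\left(-161\right)^{2}}{3} + \frac{121}{3} \left(-161\right)\right) = -3864 - \frac{33310}{3} = - \frac{44902}{3}$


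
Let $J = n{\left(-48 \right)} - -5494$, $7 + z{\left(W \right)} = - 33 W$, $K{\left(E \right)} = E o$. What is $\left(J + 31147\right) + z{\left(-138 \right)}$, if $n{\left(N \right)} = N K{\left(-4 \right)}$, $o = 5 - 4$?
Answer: $41380$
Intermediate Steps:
$o = 1$
$K{\left(E \right)} = E$ ($K{\left(E \right)} = E 1 = E$)
$z{\left(W \right)} = -7 - 33 W$
$n{\left(N \right)} = - 4 N$ ($n{\left(N \right)} = N \left(-4\right) = - 4 N$)
$J = 5686$ ($J = \left(-4\right) \left(-48\right) - -5494 = 192 + 5494 = 5686$)
$\left(J + 31147\right) + z{\left(-138 \right)} = \left(5686 + 31147\right) - -4547 = 36833 + \left(-7 + 4554\right) = 36833 + 4547 = 41380$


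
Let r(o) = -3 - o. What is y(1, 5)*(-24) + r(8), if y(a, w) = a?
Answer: -35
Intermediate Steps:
y(1, 5)*(-24) + r(8) = 1*(-24) + (-3 - 1*8) = -24 + (-3 - 8) = -24 - 11 = -35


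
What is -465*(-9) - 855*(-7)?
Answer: 10170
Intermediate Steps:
-465*(-9) - 855*(-7) = 4185 - 1*(-5985) = 4185 + 5985 = 10170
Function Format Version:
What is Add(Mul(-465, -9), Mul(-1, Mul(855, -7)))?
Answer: 10170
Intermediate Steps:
Add(Mul(-465, -9), Mul(-1, Mul(855, -7))) = Add(4185, Mul(-1, -5985)) = Add(4185, 5985) = 10170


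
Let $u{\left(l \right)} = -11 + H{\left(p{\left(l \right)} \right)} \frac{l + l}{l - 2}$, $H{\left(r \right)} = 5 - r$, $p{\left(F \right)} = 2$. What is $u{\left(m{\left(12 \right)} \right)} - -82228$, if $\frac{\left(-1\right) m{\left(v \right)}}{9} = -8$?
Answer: $\frac{2877811}{35} \approx 82223.0$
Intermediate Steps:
$m{\left(v \right)} = 72$ ($m{\left(v \right)} = \left(-9\right) \left(-8\right) = 72$)
$u{\left(l \right)} = -11 + \frac{6 l}{-2 + l}$ ($u{\left(l \right)} = -11 + \left(5 - 2\right) \frac{l + l}{l - 2} = -11 + \left(5 - 2\right) \frac{2 l}{-2 + l} = -11 + 3 \frac{2 l}{-2 + l} = -11 + \frac{6 l}{-2 + l}$)
$u{\left(m{\left(12 \right)} \right)} - -82228 = \frac{22 - 360}{-2 + 72} - -82228 = \frac{22 - 360}{70} + 82228 = \frac{1}{70} \left(-338\right) + 82228 = - \frac{169}{35} + 82228 = \frac{2877811}{35}$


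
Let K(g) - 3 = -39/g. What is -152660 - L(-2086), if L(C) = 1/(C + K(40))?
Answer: -12725584900/83359 ≈ -1.5266e+5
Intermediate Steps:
K(g) = 3 - 39/g
L(C) = 1/(81/40 + C) (L(C) = 1/(C + (3 - 39/40)) = 1/(C + 81/40) = 1/(81/40 + C))
-152660 - L(-2086) = -152660 - 40/(81 + 40*(-2086)) = -152660 - 40/(81 - 83440) = -152660 - 40/(-83359) = -152660 - 40*(-1)/83359 = -152660 - 1*(-40/83359) = -152660 + 40/83359 = -12725584900/83359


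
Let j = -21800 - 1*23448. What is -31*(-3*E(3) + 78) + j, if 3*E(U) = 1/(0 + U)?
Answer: -142967/3 ≈ -47656.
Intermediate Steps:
E(U) = 1/(3*U) (E(U) = 1/(3*(0 + U)) = 1/(3*U))
j = -45248 (j = -21800 - 23448 = -45248)
-31*(-3*E(3) + 78) + j = -31*(-1/3 + 78) - 45248 = -31*(-3*⅑ + 78) - 45248 = -31*(-⅓ + 78) - 45248 = -31*233/3 - 45248 = -7223/3 - 45248 = -142967/3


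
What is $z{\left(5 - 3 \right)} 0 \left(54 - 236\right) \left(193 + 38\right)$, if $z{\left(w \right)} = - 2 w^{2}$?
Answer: $0$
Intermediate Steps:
$z{\left(5 - 3 \right)} 0 \left(54 - 236\right) \left(193 + 38\right) = - 2 \left(5 - 3\right)^{2} \cdot 0 \left(54 - 236\right) \left(193 + 38\right) = - 2 \cdot 2^{2} \cdot 0 \left(\left(-182\right) 231\right) = \left(-2\right) 4 \cdot 0 \left(-42042\right) = \left(-8\right) 0 \left(-42042\right) = 0 \left(-42042\right) = 0$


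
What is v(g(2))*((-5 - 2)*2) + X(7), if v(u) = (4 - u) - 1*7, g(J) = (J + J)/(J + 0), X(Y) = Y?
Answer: 77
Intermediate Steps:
g(J) = 2 (g(J) = (2*J)/J = 2)
v(u) = -3 - u (v(u) = (4 - u) - 7 = -3 - u)
v(g(2))*((-5 - 2)*2) + X(7) = (-3 - 1*2)*((-5 - 2)*2) + 7 = (-3 - 2)*(-7*2) + 7 = -5*(-14) + 7 = 70 + 7 = 77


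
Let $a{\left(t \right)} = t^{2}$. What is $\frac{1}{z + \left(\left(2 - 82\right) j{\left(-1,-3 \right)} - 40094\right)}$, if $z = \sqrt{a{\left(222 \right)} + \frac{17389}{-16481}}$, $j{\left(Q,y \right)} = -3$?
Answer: $- \frac{656833774}{26176640996781} - \frac{\sqrt{13386399135415}}{26176640996781} \approx -2.5232 \cdot 10^{-5}$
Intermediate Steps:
$z = \frac{\sqrt{13386399135415}}{16481}$ ($z = \sqrt{222^{2} + \frac{17389}{-16481}} = \sqrt{49284 + 17389 \left(- \frac{1}{16481}\right)} = \sqrt{49284 - \frac{17389}{16481}} = \sqrt{\frac{812232215}{16481}} = \frac{\sqrt{13386399135415}}{16481} \approx 222.0$)
$\frac{1}{z + \left(\left(2 - 82\right) j{\left(-1,-3 \right)} - 40094\right)} = \frac{1}{\frac{\sqrt{13386399135415}}{16481} - \left(40094 - \left(2 - 82\right) \left(-3\right)\right)} = \frac{1}{\frac{\sqrt{13386399135415}}{16481} - 39854} = \frac{1}{-39854 + \frac{\sqrt{13386399135415}}{16481}}$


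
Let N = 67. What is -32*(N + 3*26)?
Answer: -4640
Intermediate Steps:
-32*(N + 3*26) = -32*(67 + 3*26) = -32*(67 + 78) = -32*145 = -4640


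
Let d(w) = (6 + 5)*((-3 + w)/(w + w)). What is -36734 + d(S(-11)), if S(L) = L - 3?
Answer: -1028365/28 ≈ -36727.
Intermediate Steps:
S(L) = -3 + L
d(w) = 11*(-3 + w)/(2*w) (d(w) = 11*((-3 + w)/((2*w))) = 11*((-3 + w)*(1/(2*w))) = 11*((-3 + w)/(2*w)) = 11*(-3 + w)/(2*w))
-36734 + d(S(-11)) = -36734 + 11*(-3 + (-3 - 11))/(2*(-3 - 11)) = -36734 + (11/2)*(-3 - 14)/(-14) = -36734 + (11/2)*(-1/14)*(-17) = -36734 + 187/28 = -1028365/28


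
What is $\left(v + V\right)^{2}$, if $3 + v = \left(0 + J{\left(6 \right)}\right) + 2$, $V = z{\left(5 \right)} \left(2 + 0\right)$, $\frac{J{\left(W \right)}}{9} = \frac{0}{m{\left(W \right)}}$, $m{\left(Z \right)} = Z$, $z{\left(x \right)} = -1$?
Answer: $9$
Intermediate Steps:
$J{\left(W \right)} = 0$ ($J{\left(W \right)} = 9 \frac{0}{W} = 9 \cdot 0 = 0$)
$V = -2$ ($V = - (2 + 0) = \left(-1\right) 2 = -2$)
$v = -1$ ($v = -3 + \left(\left(0 + 0\right) + 2\right) = -3 + \left(0 + 2\right) = -3 + 2 = -1$)
$\left(v + V\right)^{2} = \left(-1 - 2\right)^{2} = \left(-3\right)^{2} = 9$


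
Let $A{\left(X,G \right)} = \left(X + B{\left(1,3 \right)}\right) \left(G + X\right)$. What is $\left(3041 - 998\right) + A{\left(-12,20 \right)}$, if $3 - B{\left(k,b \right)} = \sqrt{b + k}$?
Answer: $1955$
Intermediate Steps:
$B{\left(k,b \right)} = 3 - \sqrt{b + k}$
$A{\left(X,G \right)} = \left(1 + X\right) \left(G + X\right)$ ($A{\left(X,G \right)} = \left(X + \left(3 - \sqrt{3 + 1}\right)\right) \left(G + X\right) = \left(X + \left(3 - \sqrt{4}\right)\right) \left(G + X\right) = \left(X + \left(3 - 2\right)\right) \left(G + X\right) = \left(X + 1\right) \left(G + X\right) = \left(1 + X\right) \left(G + X\right)$)
$\left(3041 - 998\right) + A{\left(-12,20 \right)} = \left(3041 - 998\right) + \left(20 - 12 + \left(-12\right)^{2} + 20 \left(-12\right)\right) = 2043 + \left(20 - 12 + 144 - 240\right) = 2043 - 88 = 1955$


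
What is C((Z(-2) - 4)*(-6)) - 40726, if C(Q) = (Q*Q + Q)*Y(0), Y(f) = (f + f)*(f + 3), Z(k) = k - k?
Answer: -40726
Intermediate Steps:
Z(k) = 0
Y(f) = 2*f*(3 + f) (Y(f) = (2*f)*(3 + f) = 2*f*(3 + f))
C(Q) = 0 (C(Q) = (Q*Q + Q)*(2*0*(3 + 0)) = (Q² + Q)*(2*0*3) = (Q + Q²)*0 = 0)
C((Z(-2) - 4)*(-6)) - 40726 = 0 - 40726 = -40726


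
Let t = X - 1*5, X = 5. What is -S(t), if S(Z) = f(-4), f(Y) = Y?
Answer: 4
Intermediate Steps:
t = 0 (t = 5 - 1*5 = 5 - 5 = 0)
S(Z) = -4
-S(t) = -1*(-4) = 4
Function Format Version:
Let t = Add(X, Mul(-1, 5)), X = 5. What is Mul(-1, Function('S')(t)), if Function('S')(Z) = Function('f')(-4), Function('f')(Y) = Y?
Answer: 4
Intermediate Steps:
t = 0 (t = Add(5, Mul(-1, 5)) = Add(5, -5) = 0)
Function('S')(Z) = -4
Mul(-1, Function('S')(t)) = Mul(-1, -4) = 4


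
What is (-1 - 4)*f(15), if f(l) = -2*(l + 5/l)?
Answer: 460/3 ≈ 153.33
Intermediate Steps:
f(l) = -10/l - 2*l
(-1 - 4)*f(15) = (-1 - 4)*(-10/15 - 2*15) = -5*(-10*1/15 - 30) = -5*(-⅔ - 30) = -5*(-92/3) = 460/3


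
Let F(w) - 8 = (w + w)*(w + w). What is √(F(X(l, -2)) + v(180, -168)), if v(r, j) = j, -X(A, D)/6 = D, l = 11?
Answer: 4*√26 ≈ 20.396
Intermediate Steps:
X(A, D) = -6*D
F(w) = 8 + 4*w² (F(w) = 8 + (w + w)*(w + w) = 8 + (2*w)*(2*w) = 8 + 4*w²)
√(F(X(l, -2)) + v(180, -168)) = √((8 + 4*(-6*(-2))²) - 168) = √((8 + 4*12²) - 168) = √((8 + 4*144) - 168) = √((8 + 576) - 168) = √(584 - 168) = √416 = 4*√26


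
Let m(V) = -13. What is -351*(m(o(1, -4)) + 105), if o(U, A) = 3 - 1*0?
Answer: -32292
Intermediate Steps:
o(U, A) = 3 (o(U, A) = 3 + 0 = 3)
-351*(m(o(1, -4)) + 105) = -351*(-13 + 105) = -351*92 = -32292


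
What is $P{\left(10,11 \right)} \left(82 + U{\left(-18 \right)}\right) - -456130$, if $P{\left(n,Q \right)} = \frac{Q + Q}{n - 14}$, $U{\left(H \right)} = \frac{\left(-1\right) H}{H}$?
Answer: $\frac{911369}{2} \approx 4.5568 \cdot 10^{5}$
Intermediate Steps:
$U{\left(H \right)} = -1$
$P{\left(n,Q \right)} = \frac{2 Q}{-14 + n}$
$P{\left(10,11 \right)} \left(82 + U{\left(-18 \right)}\right) - -456130 = 2 \cdot 11 \frac{1}{-14 + 10} \left(82 - 1\right) - -456130 = 2 \cdot 11 \frac{1}{-4} \cdot 81 + 456130 = 2 \cdot 11 \left(- \frac{1}{4}\right) 81 + 456130 = \left(- \frac{11}{2}\right) 81 + 456130 = - \frac{891}{2} + 456130 = \frac{911369}{2}$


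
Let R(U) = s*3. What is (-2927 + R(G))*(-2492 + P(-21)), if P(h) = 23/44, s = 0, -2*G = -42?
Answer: 320872375/44 ≈ 7.2926e+6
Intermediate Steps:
G = 21 (G = -1/2*(-42) = 21)
P(h) = 23/44 (P(h) = 23*(1/44) = 23/44)
R(U) = 0 (R(U) = 0*3 = 0)
(-2927 + R(G))*(-2492 + P(-21)) = (-2927 + 0)*(-2492 + 23/44) = -2927*(-109625/44) = 320872375/44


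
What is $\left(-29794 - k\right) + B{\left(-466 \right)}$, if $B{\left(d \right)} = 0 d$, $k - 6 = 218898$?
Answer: $-248698$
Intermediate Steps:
$k = 218904$ ($k = 6 + 218898 = 218904$)
$B{\left(d \right)} = 0$
$\left(-29794 - k\right) + B{\left(-466 \right)} = \left(-29794 - 218904\right) + 0 = -248698 + 0 = -248698$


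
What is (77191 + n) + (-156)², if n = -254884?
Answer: -153357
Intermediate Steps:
(77191 + n) + (-156)² = (77191 - 254884) + (-156)² = -177693 + 24336 = -153357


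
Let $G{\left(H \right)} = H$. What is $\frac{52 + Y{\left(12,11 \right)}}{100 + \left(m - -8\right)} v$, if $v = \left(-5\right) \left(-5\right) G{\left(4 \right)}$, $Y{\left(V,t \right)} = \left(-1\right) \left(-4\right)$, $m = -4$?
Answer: $\frac{700}{13} \approx 53.846$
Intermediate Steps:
$Y{\left(V,t \right)} = 4$
$v = 100$ ($v = \left(-5\right) \left(-5\right) 4 = 25 \cdot 4 = 100$)
$\frac{52 + Y{\left(12,11 \right)}}{100 + \left(m - -8\right)} v = \frac{52 + 4}{100 - -4} \cdot 100 = \frac{56}{100 + \left(-4 + 8\right)} 100 = \frac{56}{100 + 4} \cdot 100 = \frac{56}{104} \cdot 100 = 56 \cdot \frac{1}{104} \cdot 100 = \frac{7}{13} \cdot 100 = \frac{700}{13}$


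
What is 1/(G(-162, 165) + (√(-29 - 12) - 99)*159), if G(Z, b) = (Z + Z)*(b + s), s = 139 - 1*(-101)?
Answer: -16329/2399841338 - 53*I*√41/7199524014 ≈ -6.8042e-6 - 4.7137e-8*I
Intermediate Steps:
s = 240 (s = 139 + 101 = 240)
G(Z, b) = 2*Z*(240 + b) (G(Z, b) = (Z + Z)*(b + 240) = (2*Z)*(240 + b) = 2*Z*(240 + b))
1/(G(-162, 165) + (√(-29 - 12) - 99)*159) = 1/(2*(-162)*(240 + 165) + (√(-29 - 12) - 99)*159) = 1/(2*(-162)*405 + (√(-41) - 99)*159) = 1/(-131220 + (I*√41 - 99)*159) = 1/(-131220 + (-99 + I*√41)*159) = 1/(-131220 + (-15741 + 159*I*√41)) = 1/(-146961 + 159*I*√41)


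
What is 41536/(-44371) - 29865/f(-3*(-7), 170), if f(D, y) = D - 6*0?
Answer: -442004057/310597 ≈ -1423.1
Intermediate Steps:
f(D, y) = D (f(D, y) = D + 0 = D)
41536/(-44371) - 29865/f(-3*(-7), 170) = 41536/(-44371) - 29865/((-3*(-7))) = 41536*(-1/44371) - 29865/21 = -41536/44371 - 29865*1/21 = -41536/44371 - 9955/7 = -442004057/310597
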